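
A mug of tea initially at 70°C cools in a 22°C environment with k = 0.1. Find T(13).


Newton's law: dT/dt = -k(T - T_a) has solution T(t) = T_a + (T₀ - T_a)e^(-kt).
Plug in T_a = 22, T₀ = 70, k = 0.1, t = 13: T(13) = 22 + (48)e^(-1.30) ≈ 35.1°C.


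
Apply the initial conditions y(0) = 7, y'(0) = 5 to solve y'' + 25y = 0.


Characteristic roots of r² + 25 = 0 are ±5i, so y = C₁cos(5x) + C₂sin(5x).
Apply y(0) = 7: C₁ = 7. Differentiate and apply y'(0) = 5: 5·C₂ = 5, so C₂ = 1.
Particular solution: y = 7cos(5x) + sin(5x).


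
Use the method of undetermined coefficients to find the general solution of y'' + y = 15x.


Homogeneous: r² + 1 = 0 ⇒ r = ±1i, y_h = C₁cos(x) + C₂sin(x).
Polynomial forcing; try y_p = Ax + B. Then y_p'' + 1 y_p = 1(Ax + B) = 15x, so B = 0 and A = 15.
General solution: y = C₁cos(x) + C₂sin(x) + 15x.


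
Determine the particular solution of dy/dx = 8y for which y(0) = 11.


General solution of y' = 8y is y = Ce^(8x).
Apply y(0) = 11: C = 11.
Particular solution: y = 11e^(8x).


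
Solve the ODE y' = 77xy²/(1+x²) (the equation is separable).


Separate: dy/y² = 77x/(1+x²) dx.
Integrate LHS: ∫ dy/y² = -1/y.
Integrate RHS via u = 1+x²: (77/2)ln(1+x²) + C.
Result: -1/y = (77/2)ln(1+x²) + C.


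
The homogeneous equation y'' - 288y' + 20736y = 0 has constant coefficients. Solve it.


Characteristic equation: r² - 288r + 20736 = 0, i.e. (r - 144)² = 0.
Repeated root r = 144; include an x factor for the second linearly independent solution.
General solution: y = (C₁ + C₂x)e^(144x).


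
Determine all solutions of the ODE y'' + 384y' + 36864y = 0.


Characteristic equation: r² + 384r + 36864 = 0, i.e. (r + 192)² = 0.
Repeated root r = -192; include an x factor for the second linearly independent solution.
General solution: y = (C₁ + C₂x)e^(-192x).


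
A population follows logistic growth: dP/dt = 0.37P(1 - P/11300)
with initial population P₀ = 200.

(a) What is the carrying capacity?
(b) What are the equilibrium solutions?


Logistic ODE dP/dt = 0.37P(1 - P/11300) has equilibria where dP/dt = 0, i.e. P = 0 or P = 11300.
The coefficient (1 - P/K) = 0 when P = K, identifying K = 11300 as the carrying capacity.
(a) K = 11300; (b) equilibria P = 0 and P = 11300.


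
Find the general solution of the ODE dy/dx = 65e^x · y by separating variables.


Separate variables: dy/y = 65e^x dx.
Integrate: ln|y| = 65e^x + C₀.
Exponentiate: y = Ce^(65e^x).


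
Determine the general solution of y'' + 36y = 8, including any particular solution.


Homogeneous part: r² + 36 = 0 ⇒ r = ±6i, so y_h = C₁cos(6x) + C₂sin(6x).
Try constant y_p = A; plug in: 36A = 8 ⇒ A = 2/9.
General solution: y = C₁cos(6x) + C₂sin(6x) + 2/9.


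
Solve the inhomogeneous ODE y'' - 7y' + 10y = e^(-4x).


Characteristic roots of r² - 7r + 10 = 0 are 5, 2.
y_h = C₁e^(5x) + C₂e^(2x).
Forcing exponent -4 is not a characteristic root; try y_p = Ae^(-4x).
Substitute: A·(16 + (-7)·-4 + (10)) = A·54 = 1, so A = 1/54.
General solution: y = C₁e^(5x) + C₂e^(2x) + (1/54)e^(-4x).


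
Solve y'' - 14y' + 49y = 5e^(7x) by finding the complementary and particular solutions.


Characteristic polynomial (r - 7)² = 0; repeated root r = 7.
y_h = (C₁ + C₂x)e^(7x). Forcing matches the repeated root (resonance), so try y_p = Ax² e^(7x).
Substitute and solve for A: 2A = 5, so A = 5/2.
General solution: y = (C₁ + C₂x + (5/2)x²)e^(7x).


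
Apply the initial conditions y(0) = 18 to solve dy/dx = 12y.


General solution of y' = 12y is y = Ce^(12x).
Apply y(0) = 18: C = 18.
Particular solution: y = 18e^(12x).


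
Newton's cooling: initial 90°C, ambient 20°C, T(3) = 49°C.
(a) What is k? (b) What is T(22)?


Newton's law: T(t) = T_a + (T₀ - T_a)e^(-kt).
(a) Use T(3) = 49: (49 - 20)/(90 - 20) = e^(-k·3), so k = -ln(0.414)/3 ≈ 0.2937.
(b) Apply k to t = 22: T(22) = 20 + (70)e^(-6.462) ≈ 20.1°C.


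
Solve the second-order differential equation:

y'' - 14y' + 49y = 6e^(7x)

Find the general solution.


Characteristic polynomial (r - 7)² = 0; repeated root r = 7.
y_h = (C₁ + C₂x)e^(7x). Forcing matches the repeated root (resonance), so try y_p = Ax² e^(7x).
Substitute and solve for A: 2A = 6, so A = 3.
General solution: y = (C₁ + C₂x + 3x²)e^(7x).


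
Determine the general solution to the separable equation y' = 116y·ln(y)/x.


Separate: dy/[y ln(y)] = 116 dx/x.
Substitute u = ln(y): du/u = 116 dx/x.
Integrate: ln|ln(y)| = 116ln|x| + C₀, hence ln(y) = C·x^116.


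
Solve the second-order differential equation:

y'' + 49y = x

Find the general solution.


Homogeneous: r² + 49 = 0 ⇒ r = ±7i, y_h = C₁cos(7x) + C₂sin(7x).
Polynomial forcing; try y_p = Ax + B. Then y_p'' + 49 y_p = 49(Ax + B) = x, so B = 0 and A = 1/49.
General solution: y = C₁cos(7x) + C₂sin(7x) + (1/49)x.


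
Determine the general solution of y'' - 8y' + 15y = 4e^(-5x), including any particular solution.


Characteristic roots of r² - 8r + 15 = 0 are 5, 3.
y_h = C₁e^(5x) + C₂e^(3x).
Forcing exponent -5 is not a characteristic root; try y_p = Ae^(-5x).
Substitute: A·(25 + (-8)·-5 + (15)) = A·80 = 4, so A = 1/20.
General solution: y = C₁e^(5x) + C₂e^(3x) + (1/20)e^(-5x).


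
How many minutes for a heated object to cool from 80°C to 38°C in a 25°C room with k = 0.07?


From T(t) = T_a + (T₀ - T_a)e^(-kt), set T(t) = 38:
(38 - 25) / (80 - 25) = e^(-0.07t), so t = -ln(0.236)/0.07 ≈ 20.6 minutes.


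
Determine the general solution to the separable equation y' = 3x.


Integrate both sides with respect to x: y = ∫ 3x dx = (3/2)x^2 + C.


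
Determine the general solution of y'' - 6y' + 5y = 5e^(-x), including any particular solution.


Characteristic roots of r² - 6r + 5 = 0 are 1, 5.
y_h = C₁e^(x) + C₂e^(5x).
Forcing exponent -1 is not a characteristic root; try y_p = Ae^(-x).
Substitute: A·(1 + (-6)·-1 + (5)) = A·12 = 5, so A = 5/12.
General solution: y = C₁e^(x) + C₂e^(5x) + (5/12)e^(-x).


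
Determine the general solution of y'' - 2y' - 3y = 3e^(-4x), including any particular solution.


Characteristic roots of r² - 2r - 3 = 0 are -1, 3.
y_h = C₁e^(-x) + C₂e^(3x).
Forcing exponent -4 is not a characteristic root; try y_p = Ae^(-4x).
Substitute: A·(16 + (-2)·-4 + (-3)) = A·21 = 3, so A = 1/7.
General solution: y = C₁e^(-x) + C₂e^(3x) + (1/7)e^(-4x).


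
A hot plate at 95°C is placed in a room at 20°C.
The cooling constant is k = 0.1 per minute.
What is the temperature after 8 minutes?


Newton's law: dT/dt = -k(T - T_a) has solution T(t) = T_a + (T₀ - T_a)e^(-kt).
Plug in T_a = 20, T₀ = 95, k = 0.1, t = 8: T(8) = 20 + (75)e^(-0.80) ≈ 53.7°C.


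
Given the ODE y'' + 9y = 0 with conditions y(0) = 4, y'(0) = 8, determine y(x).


Characteristic roots of r² + 9 = 0 are ±3i, so y = C₁cos(3x) + C₂sin(3x).
Apply y(0) = 4: C₁ = 4. Differentiate and apply y'(0) = 8: 3·C₂ = 8, so C₂ = 8/3.
Particular solution: y = 4cos(3x) + (8/3)sin(3x).


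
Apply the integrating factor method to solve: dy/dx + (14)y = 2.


P(x) = 14, Q(x) = 2; integrating factor μ = e^(14x).
(μ y)' = 2e^(14x) ⇒ μ y = (1/7)e^(14x) + C.
Divide by μ: y = 1/7 + Ce^(-14x).


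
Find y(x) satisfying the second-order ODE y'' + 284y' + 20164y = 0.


Characteristic equation: r² + 284r + 20164 = 0, i.e. (r + 142)² = 0.
Repeated root r = -142; include an x factor for the second linearly independent solution.
General solution: y = (C₁ + C₂x)e^(-142x).


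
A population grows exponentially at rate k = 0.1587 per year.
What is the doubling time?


Exponential growth: P(t) = P₀ e^(0.1587t). Set P(t)/P₀ = 2: e^(0.1587t) = 2.
Solve: t = ln(2)/0.1587 ≈ 4.37 years.


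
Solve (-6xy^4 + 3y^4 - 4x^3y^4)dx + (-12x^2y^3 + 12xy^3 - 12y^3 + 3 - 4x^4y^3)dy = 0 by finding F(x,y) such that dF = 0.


Check exactness: ∂M/∂y = -24xy^3 + 12y^3 - 16x^3y^3 and ∂N/∂x = -24xy^3 + 12y^3 - 16x^3y^3; equal, so the equation is exact.
Integrate M with respect to x (treating y as constant): ∫M dx = -3x^2y^4 + 3xy^4 - x^4y^4 + h(y).
Differentiate w.r.t. y and set equal to N: the x-dependent terms already match, leaving h'(y) = -12y^3 + 3. Integrate: h(y) = -3y^4 + 3y.
So F(x,y) = -3x^2y^4 + 3xy^4 - 3y^4 + 3y - x^4y^4.
General solution: -3x^2y^4 + 3xy^4 - 3y^4 + 3y - x^4y^4 = C.


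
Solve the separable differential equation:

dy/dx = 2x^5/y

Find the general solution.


Separate variables: y dy = 2x^5 dx.
Integrate both sides: y²/2 = (1/3)x^6 + C₀.
Multiply by 2: y² = (2/3)x^6 + C.


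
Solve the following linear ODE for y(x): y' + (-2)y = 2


P(x) = -2 ⇒ μ = e^(-2x).
(μ y)' = 2e^(-2x) ⇒ μ y = -e^(-2x) + C.
Divide by μ: y = -1 + Ce^(2x).


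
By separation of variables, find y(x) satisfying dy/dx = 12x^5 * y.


Separate variables: dy/y = 12x^5 dx.
Integrate: ln|y| = 2x^6 + C₀.
Exponentiate: y = Ce^(2x^6).


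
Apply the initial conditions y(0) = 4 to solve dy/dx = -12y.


General solution of y' = -12y is y = Ce^(-12x).
Apply y(0) = 4: C = 4.
Particular solution: y = 4e^(-12x).


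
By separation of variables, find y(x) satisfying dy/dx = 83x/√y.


Separate: √y dy = 83x dx.
Integrate: (2/3)y^(3/2) = (83/2)x² + C.


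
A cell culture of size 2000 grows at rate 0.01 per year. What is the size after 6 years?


The ODE dP/dt = 0.01P has solution P(t) = P(0)e^(0.01t).
Substitute P(0) = 2000 and t = 6: P(6) = 2000 e^(0.06) ≈ 2124.


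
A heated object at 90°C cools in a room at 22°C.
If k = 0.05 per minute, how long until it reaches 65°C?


From T(t) = T_a + (T₀ - T_a)e^(-kt), set T(t) = 65:
(65 - 22) / (90 - 22) = e^(-0.05t), so t = -ln(0.632)/0.05 ≈ 9.2 minutes.


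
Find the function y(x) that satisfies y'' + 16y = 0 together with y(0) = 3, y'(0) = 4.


Characteristic roots of r² + 16 = 0 are ±4i, so y = C₁cos(4x) + C₂sin(4x).
Apply y(0) = 3: C₁ = 3. Differentiate and apply y'(0) = 4: 4·C₂ = 4, so C₂ = 1.
Particular solution: y = 3cos(4x) + sin(4x).


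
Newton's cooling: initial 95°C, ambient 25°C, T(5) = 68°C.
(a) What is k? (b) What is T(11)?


Newton's law: T(t) = T_a + (T₀ - T_a)e^(-kt).
(a) Use T(5) = 68: (68 - 25)/(95 - 25) = e^(-k·5), so k = -ln(0.614)/5 ≈ 0.0975.
(b) Apply k to t = 11: T(11) = 25 + (70)e^(-1.072) ≈ 49.0°C.


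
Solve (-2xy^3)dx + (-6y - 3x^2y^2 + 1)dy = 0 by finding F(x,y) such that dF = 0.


Check exactness: ∂M/∂y = -6xy^2 and ∂N/∂x = -6xy^2; equal, so the equation is exact.
Integrate M with respect to x (treating y as constant): ∫M dx = -x^2y^3 + h(y).
Differentiate w.r.t. y and set equal to N: the x-dependent terms already match, leaving h'(y) = -6y + 1. Integrate: h(y) = -3y^2 + y.
So F(x,y) = -3y^2 - x^2y^3 + y.
General solution: -3y^2 - x^2y^3 + y = C.


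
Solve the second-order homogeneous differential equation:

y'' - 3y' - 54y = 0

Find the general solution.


Characteristic equation: r² - 3r - 54 = 0.
Factor: (r - 9)(r + 6) = 0 ⇒ r = 9, -6 (distinct real).
General solution: y = C₁e^(9x) + C₂e^(-6x).


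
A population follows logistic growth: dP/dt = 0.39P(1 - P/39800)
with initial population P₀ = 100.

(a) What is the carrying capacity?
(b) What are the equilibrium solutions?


Logistic ODE dP/dt = 0.39P(1 - P/39800) has equilibria where dP/dt = 0, i.e. P = 0 or P = 39800.
The coefficient (1 - P/K) = 0 when P = K, identifying K = 39800 as the carrying capacity.
(a) K = 39800; (b) equilibria P = 0 and P = 39800.


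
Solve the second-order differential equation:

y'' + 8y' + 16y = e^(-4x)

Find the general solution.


Characteristic polynomial (r + 4)² = 0; repeated root r = -4.
y_h = (C₁ + C₂x)e^(-4x). Forcing matches the repeated root (resonance), so try y_p = Ax² e^(-4x).
Substitute and solve for A: 2A = 1, so A = 1/2.
General solution: y = (C₁ + C₂x + (1/2)x²)e^(-4x).


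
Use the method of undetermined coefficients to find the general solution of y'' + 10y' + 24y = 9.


Characteristic roots of r² + 10r + 24 = 0 are -4, -6.
y_h = C₁e^(-4x) + C₂e^(-6x).
Constant forcing; try y_p = A. Then 24A = 9 ⇒ A = 3/8.
General solution: y = C₁e^(-4x) + C₂e^(-6x) + 3/8.


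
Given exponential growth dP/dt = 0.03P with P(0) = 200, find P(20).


The ODE dP/dt = 0.03P has solution P(t) = P(0)e^(0.03t).
Substitute P(0) = 200 and t = 20: P(20) = 200 e^(0.60) ≈ 364.


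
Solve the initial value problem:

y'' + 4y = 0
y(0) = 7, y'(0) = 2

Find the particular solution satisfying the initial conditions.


Characteristic roots of r² + 4 = 0 are ±2i, so y = C₁cos(2x) + C₂sin(2x).
Apply y(0) = 7: C₁ = 7. Differentiate and apply y'(0) = 2: 2·C₂ = 2, so C₂ = 1.
Particular solution: y = 7cos(2x) + sin(2x).


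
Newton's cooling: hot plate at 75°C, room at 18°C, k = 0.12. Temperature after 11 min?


Newton's law: dT/dt = -k(T - T_a) has solution T(t) = T_a + (T₀ - T_a)e^(-kt).
Plug in T_a = 18, T₀ = 75, k = 0.12, t = 11: T(11) = 18 + (57)e^(-1.32) ≈ 33.2°C.


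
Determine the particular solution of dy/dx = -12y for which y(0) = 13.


General solution of y' = -12y is y = Ce^(-12x).
Apply y(0) = 13: C = 13.
Particular solution: y = 13e^(-12x).


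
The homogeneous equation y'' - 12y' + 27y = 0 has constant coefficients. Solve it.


Characteristic equation: r² - 12r + 27 = 0.
Factor: (r - 3)(r - 9) = 0 ⇒ r = 3, 9 (distinct real).
General solution: y = C₁e^(3x) + C₂e^(9x).


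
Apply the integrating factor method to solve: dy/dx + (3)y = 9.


P(x) = 3, Q(x) = 9; integrating factor μ = e^(3x).
(μ y)' = 9e^(3x) ⇒ μ y = 3e^(3x) + C.
Divide by μ: y = 3 + Ce^(-3x).


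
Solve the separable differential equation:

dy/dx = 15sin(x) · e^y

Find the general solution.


Separate: e^(-y) dy = 15sin(x) dx.
Integrate: -e^(-y) = -15cos(x) + C₀.
Rearrange: e^(-y) = 15cos(x) + C.


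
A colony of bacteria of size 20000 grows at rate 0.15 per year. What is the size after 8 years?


The ODE dP/dt = 0.15P has solution P(t) = P(0)e^(0.15t).
Substitute P(0) = 20000 and t = 8: P(8) = 20000 e^(1.20) ≈ 66402.


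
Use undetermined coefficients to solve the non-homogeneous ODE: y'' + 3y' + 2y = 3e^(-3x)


Characteristic roots of r² + 3r + 2 = 0 are -2, -1.
y_h = C₁e^(-2x) + C₂e^(-x).
Forcing exponent -3 is not a characteristic root; try y_p = Ae^(-3x).
Substitute: A·(9 + (3)·-3 + (2)) = A·2 = 3, so A = 3/2.
General solution: y = C₁e^(-2x) + C₂e^(-x) + (3/2)e^(-3x).


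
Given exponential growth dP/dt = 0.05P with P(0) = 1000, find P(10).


The ODE dP/dt = 0.05P has solution P(t) = P(0)e^(0.05t).
Substitute P(0) = 1000 and t = 10: P(10) = 1000 e^(0.50) ≈ 1649.


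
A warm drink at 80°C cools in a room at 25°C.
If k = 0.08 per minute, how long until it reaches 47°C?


From T(t) = T_a + (T₀ - T_a)e^(-kt), set T(t) = 47:
(47 - 25) / (80 - 25) = e^(-0.08t), so t = -ln(0.400)/0.08 ≈ 11.5 minutes.


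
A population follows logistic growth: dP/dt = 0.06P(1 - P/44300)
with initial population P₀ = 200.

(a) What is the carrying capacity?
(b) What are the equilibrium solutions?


Logistic ODE dP/dt = 0.06P(1 - P/44300) has equilibria where dP/dt = 0, i.e. P = 0 or P = 44300.
The coefficient (1 - P/K) = 0 when P = K, identifying K = 44300 as the carrying capacity.
(a) K = 44300; (b) equilibria P = 0 and P = 44300.


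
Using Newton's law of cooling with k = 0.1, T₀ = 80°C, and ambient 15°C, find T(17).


Newton's law: dT/dt = -k(T - T_a) has solution T(t) = T_a + (T₀ - T_a)e^(-kt).
Plug in T_a = 15, T₀ = 80, k = 0.1, t = 17: T(17) = 15 + (65)e^(-1.70) ≈ 26.9°C.


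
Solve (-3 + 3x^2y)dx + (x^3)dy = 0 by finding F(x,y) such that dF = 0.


Check exactness: ∂M/∂y = 3x^2 and ∂N/∂x = 3x^2; equal, so the equation is exact.
Integrate M with respect to x (treating y as constant): ∫M dx = -3x + x^3y + h(y).
Differentiate w.r.t. y and set equal to N: all terms match, so h'(y) = 0 and h is a constant absorbed into C.
General solution: -3x + x^3y = C.


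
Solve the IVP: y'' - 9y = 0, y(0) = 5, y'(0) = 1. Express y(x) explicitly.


Characteristic roots of r² - 9 = 0 are -3, 3.
General solution y = c₁ e^(-3x) + c₂ e^(3x).
Apply y(0) = 5: c₁ + c₂ = 5. Apply y'(0) = 1: -3 c₁ + 3 c₂ = 1.
Solve: c₁ = 7/3, c₂ = 8/3.
Particular solution: y = (7/3)e^(-3x) + (8/3)e^(3x).


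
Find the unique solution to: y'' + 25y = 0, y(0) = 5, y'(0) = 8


Characteristic roots of r² + 25 = 0 are ±5i, so y = C₁cos(5x) + C₂sin(5x).
Apply y(0) = 5: C₁ = 5. Differentiate and apply y'(0) = 8: 5·C₂ = 8, so C₂ = 8/5.
Particular solution: y = 5cos(5x) + (8/5)sin(5x).


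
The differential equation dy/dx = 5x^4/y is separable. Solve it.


Separate variables: y dy = 5x^4 dx.
Integrate both sides: y²/2 = x^5 + C₀.
Multiply by 2: y² = 2x^5 + C.


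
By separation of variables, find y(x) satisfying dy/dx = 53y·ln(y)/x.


Separate: dy/[y ln(y)] = 53 dx/x.
Substitute u = ln(y): du/u = 53 dx/x.
Integrate: ln|ln(y)| = 53ln|x| + C₀, hence ln(y) = C·x^53.


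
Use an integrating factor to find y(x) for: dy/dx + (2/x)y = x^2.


P(x) = 2/x ⇒ μ = x^2.
(x^2 y)' = x^4 ⇒ x^2 y = x^5/(5) + C.
Solve for y: y = (1/5)x^3 + C/x^2.


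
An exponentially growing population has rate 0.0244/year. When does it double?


Exponential growth: P(t) = P₀ e^(0.0244t). Set P(t)/P₀ = 2: e^(0.0244t) = 2.
Solve: t = ln(2)/0.0244 ≈ 28.41 years.


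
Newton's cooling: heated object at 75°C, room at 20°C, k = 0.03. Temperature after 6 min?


Newton's law: dT/dt = -k(T - T_a) has solution T(t) = T_a + (T₀ - T_a)e^(-kt).
Plug in T_a = 20, T₀ = 75, k = 0.03, t = 6: T(6) = 20 + (55)e^(-0.18) ≈ 65.9°C.


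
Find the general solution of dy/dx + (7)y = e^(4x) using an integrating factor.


P(x) = 7 ⇒ μ = e^(7x).
(μ y)' = e^(11x) ⇒ μ y = e^(11x)/11 + C.
Divide by μ: y = (1/11)e^(4x) + Ce^(-7x).


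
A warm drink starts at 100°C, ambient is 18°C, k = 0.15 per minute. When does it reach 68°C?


From T(t) = T_a + (T₀ - T_a)e^(-kt), set T(t) = 68:
(68 - 18) / (100 - 18) = e^(-0.15t), so t = -ln(0.610)/0.15 ≈ 3.3 minutes.


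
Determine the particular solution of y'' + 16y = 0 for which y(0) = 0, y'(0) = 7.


Characteristic roots of r² + 16 = 0 are ±4i, so y = C₁cos(4x) + C₂sin(4x).
Apply y(0) = 0: C₁ = 0. Differentiate and apply y'(0) = 7: 4·C₂ = 7, so C₂ = 7/4.
Particular solution: y = (7/4)sin(4x).


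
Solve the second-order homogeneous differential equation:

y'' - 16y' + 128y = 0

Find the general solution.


Characteristic equation: r² - 16r + 128 = 0.
Discriminant is negative; roots r = 8 ± 8i (complex conjugate pair).
General solution uses e^(α x)(C₁ cos(β x) + C₂ sin(β x)): y = e^(8x)(C₁cos(8x) + C₂sin(8x)).


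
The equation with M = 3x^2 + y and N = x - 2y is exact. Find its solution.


Check exactness: ∂M/∂y = 1 and ∂N/∂x = 1; equal, so the equation is exact.
Integrate M with respect to x (treating y as constant): ∫M dx = x^3 + xy + h(y).
Differentiate w.r.t. y and set equal to N: the x-dependent terms already match, leaving h'(y) = -2y. Integrate: h(y) = -y^2.
So F(x,y) = x^3 + xy - y^2.
General solution: x^3 + xy - y^2 = C.


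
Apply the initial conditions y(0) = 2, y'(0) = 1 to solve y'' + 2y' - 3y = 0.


Characteristic roots of r² + 2r - 3 = 0 are 1, -3.
General solution y = c₁ e^(x) + c₂ e^(-3x).
Apply y(0) = 2: c₁ + c₂ = 2. Apply y'(0) = 1: 1 c₁ - 3 c₂ = 1.
Solve: c₁ = 7/4, c₂ = 1/4.
Particular solution: y = (7/4)e^(x) + (1/4)e^(-3x).


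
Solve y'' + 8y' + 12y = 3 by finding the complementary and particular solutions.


Characteristic roots of r² + 8r + 12 = 0 are -2, -6.
y_h = C₁e^(-2x) + C₂e^(-6x).
Constant forcing; try y_p = A. Then 12A = 3 ⇒ A = 1/4.
General solution: y = C₁e^(-2x) + C₂e^(-6x) + 1/4.


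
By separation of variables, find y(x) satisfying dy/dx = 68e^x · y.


Separate variables: dy/y = 68e^x dx.
Integrate: ln|y| = 68e^x + C₀.
Exponentiate: y = Ce^(68e^x).


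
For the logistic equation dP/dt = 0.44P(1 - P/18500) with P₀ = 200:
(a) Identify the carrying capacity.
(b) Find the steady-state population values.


Logistic ODE dP/dt = 0.44P(1 - P/18500) has equilibria where dP/dt = 0, i.e. P = 0 or P = 18500.
The coefficient (1 - P/K) = 0 when P = K, identifying K = 18500 as the carrying capacity.
(a) K = 18500; (b) equilibria P = 0 and P = 18500.


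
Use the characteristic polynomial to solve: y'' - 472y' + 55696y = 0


Characteristic equation: r² - 472r + 55696 = 0, i.e. (r - 236)² = 0.
Repeated root r = 236; include an x factor for the second linearly independent solution.
General solution: y = (C₁ + C₂x)e^(236x).


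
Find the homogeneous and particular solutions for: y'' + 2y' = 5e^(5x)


Characteristic roots of r² + 2r = 0 are -2, 0.
y_h = C₁e^(-2x) + C₂.
Forcing exponent 5 is not a characteristic root; try y_p = Ae^(5x).
Substitute: A·(25 + (2)·5 + (0)) = A·35 = 5, so A = 1/7.
General solution: y = C₁e^(-2x) + C₂ + (1/7)e^(5x).


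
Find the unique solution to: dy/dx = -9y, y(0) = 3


General solution of y' = -9y is y = Ce^(-9x).
Apply y(0) = 3: C = 3.
Particular solution: y = 3e^(-9x).


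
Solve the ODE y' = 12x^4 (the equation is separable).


Integrate both sides with respect to x: y = ∫ 12x^4 dx = (12/5)x^5 + C.


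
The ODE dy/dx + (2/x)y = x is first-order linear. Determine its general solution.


P(x) = 2/x ⇒ μ = x^2.
(x^2 y)' = x^2·x^1 = x^3.
Integrate: x^2 y = x^4/(4) + C.
Solve for y: y = (1/4)x^2 + C/x^2.


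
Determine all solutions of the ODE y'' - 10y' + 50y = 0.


Characteristic equation: r² - 10r + 50 = 0.
Discriminant is negative; roots r = 5 ± 5i (complex conjugate pair).
General solution uses e^(α x)(C₁ cos(β x) + C₂ sin(β x)): y = e^(5x)(C₁cos(5x) + C₂sin(5x)).


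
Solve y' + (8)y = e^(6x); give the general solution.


P(x) = 8 ⇒ μ = e^(8x).
(μ y)' = e^(14x) ⇒ μ y = e^(14x)/14 + C.
Divide by μ: y = (1/14)e^(6x) + Ce^(-8x).


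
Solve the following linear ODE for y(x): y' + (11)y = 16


P(x) = 11, Q(x) = 16; integrating factor μ = e^(11x).
(μ y)' = 16e^(11x) ⇒ μ y = (16/11)e^(11x) + C.
Divide by μ: y = 16/11 + Ce^(-11x).


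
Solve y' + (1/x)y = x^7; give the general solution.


P(x) = 1/x ⇒ μ = x^1.
(x^1 y)' = x^8 ⇒ x^1 y = x^9/(9) + C.
Solve for y: y = (1/9)x^8 + C/x^1.


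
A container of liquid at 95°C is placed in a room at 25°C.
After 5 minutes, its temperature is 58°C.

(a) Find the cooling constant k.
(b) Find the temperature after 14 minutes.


Newton's law: T(t) = T_a + (T₀ - T_a)e^(-kt).
(a) Use T(5) = 58: (58 - 25)/(95 - 25) = e^(-k·5), so k = -ln(0.471)/5 ≈ 0.1504.
(b) Apply k to t = 14: T(14) = 25 + (70)e^(-2.106) ≈ 33.5°C.


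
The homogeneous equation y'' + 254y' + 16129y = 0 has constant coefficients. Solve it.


Characteristic equation: r² + 254r + 16129 = 0, i.e. (r + 127)² = 0.
Repeated root r = -127; include an x factor for the second linearly independent solution.
General solution: y = (C₁ + C₂x)e^(-127x).


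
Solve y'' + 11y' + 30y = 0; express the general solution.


Characteristic equation: r² + 11r + 30 = 0.
Factor: (r + 5)(r + 6) = 0 ⇒ r = -5, -6 (distinct real).
General solution: y = C₁e^(-5x) + C₂e^(-6x).


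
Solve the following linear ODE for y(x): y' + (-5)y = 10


P(x) = -5 ⇒ μ = e^(-5x).
(μ y)' = 10e^(-5x) ⇒ μ y = -2e^(-5x) + C.
Divide by μ: y = -2 + Ce^(5x).


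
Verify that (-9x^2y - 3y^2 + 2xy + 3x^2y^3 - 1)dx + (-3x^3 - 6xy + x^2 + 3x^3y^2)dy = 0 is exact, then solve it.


Check exactness: ∂M/∂y = -9x^2 - 6y + 2x + 9x^2y^2 and ∂N/∂x = -9x^2 - 6y + 2x + 9x^2y^2; equal, so the equation is exact.
Integrate M with respect to x (treating y as constant): ∫M dx = -3x^3y - 3xy^2 + x^2y + x^3y^3 - x + h(y).
Differentiate w.r.t. y and set equal to N: all terms match, so h'(y) = 0 and h is a constant absorbed into C.
General solution: -3x^3y - 3xy^2 + x^2y + x^3y^3 - x = C.


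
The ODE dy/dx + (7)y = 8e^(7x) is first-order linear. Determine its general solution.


P(x) = 7 ⇒ μ = e^(7x).
(μ y)' = 8e^(14x) ⇒ μ y = (8/14)e^(14x) + C.
Divide by μ: y = (4/7)e^(7x) + Ce^(-7x).


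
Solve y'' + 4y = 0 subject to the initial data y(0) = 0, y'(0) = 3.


Characteristic roots of r² + 4 = 0 are ±2i, so y = C₁cos(2x) + C₂sin(2x).
Apply y(0) = 0: C₁ = 0. Differentiate and apply y'(0) = 3: 2·C₂ = 3, so C₂ = 3/2.
Particular solution: y = (3/2)sin(2x).


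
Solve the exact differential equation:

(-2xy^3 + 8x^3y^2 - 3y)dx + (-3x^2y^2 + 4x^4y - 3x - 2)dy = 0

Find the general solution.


Check exactness: ∂M/∂y = -6xy^2 + 16x^3y - 3 and ∂N/∂x = -6xy^2 + 16x^3y - 3; equal, so the equation is exact.
Integrate M with respect to x (treating y as constant): ∫M dx = -x^2y^3 + 2x^4y^2 - 3xy + h(y).
Differentiate w.r.t. y and set equal to N: the x-dependent terms already match, leaving h'(y) = -2. Integrate: h(y) = -2y.
So F(x,y) = -x^2y^3 + 2x^4y^2 - 3xy - 2y.
General solution: -x^2y^3 + 2x^4y^2 - 3xy - 2y = C.


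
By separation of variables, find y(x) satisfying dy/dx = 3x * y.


Separate variables: dy/y = 3x dx.
Integrate: ln|y| = (3/2)x^2 + C₀.
Exponentiate: y = Ce^((3/2)x^2).


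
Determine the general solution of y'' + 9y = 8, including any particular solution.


Homogeneous part: r² + 9 = 0 ⇒ r = ±3i, so y_h = C₁cos(3x) + C₂sin(3x).
Try constant y_p = A; plug in: 9A = 8 ⇒ A = 8/9.
General solution: y = C₁cos(3x) + C₂sin(3x) + 8/9.


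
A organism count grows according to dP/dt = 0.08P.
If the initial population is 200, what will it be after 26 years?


The ODE dP/dt = 0.08P has solution P(t) = P(0)e^(0.08t).
Substitute P(0) = 200 and t = 26: P(26) = 200 e^(2.08) ≈ 1601.


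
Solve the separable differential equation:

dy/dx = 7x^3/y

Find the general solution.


Separate variables: y dy = 7x^3 dx.
Integrate both sides: y²/2 = (7/4)x^4 + C₀.
Multiply by 2: y² = (7/2)x^4 + C.


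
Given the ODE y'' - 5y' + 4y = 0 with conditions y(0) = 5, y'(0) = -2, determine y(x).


Characteristic roots of r² - 5r + 4 = 0 are 1, 4.
General solution y = c₁ e^(x) + c₂ e^(4x).
Apply y(0) = 5: c₁ + c₂ = 5. Apply y'(0) = -2: 1 c₁ + 4 c₂ = -2.
Solve: c₁ = 22/3, c₂ = -7/3.
Particular solution: y = (22/3)e^(x) - (7/3)e^(4x).


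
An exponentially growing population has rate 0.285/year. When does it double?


Exponential growth: P(t) = P₀ e^(0.285t). Set P(t)/P₀ = 2: e^(0.285t) = 2.
Solve: t = ln(2)/0.285 ≈ 2.43 years.


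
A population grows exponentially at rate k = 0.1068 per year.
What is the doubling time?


Exponential growth: P(t) = P₀ e^(0.1068t). Set P(t)/P₀ = 2: e^(0.1068t) = 2.
Solve: t = ln(2)/0.1068 ≈ 6.49 years.


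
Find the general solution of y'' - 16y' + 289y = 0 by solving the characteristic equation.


Characteristic equation: r² - 16r + 289 = 0.
Discriminant is negative; roots r = 8 ± 15i (complex conjugate pair).
General solution uses e^(α x)(C₁ cos(β x) + C₂ sin(β x)): y = e^(8x)(C₁cos(15x) + C₂sin(15x)).


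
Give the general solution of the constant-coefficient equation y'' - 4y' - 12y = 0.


Characteristic equation: r² - 4r - 12 = 0.
Factor: (r - 6)(r + 2) = 0 ⇒ r = 6, -2 (distinct real).
General solution: y = C₁e^(6x) + C₂e^(-2x).


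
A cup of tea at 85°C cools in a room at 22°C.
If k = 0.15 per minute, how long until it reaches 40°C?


From T(t) = T_a + (T₀ - T_a)e^(-kt), set T(t) = 40:
(40 - 22) / (85 - 22) = e^(-0.15t), so t = -ln(0.286)/0.15 ≈ 8.4 minutes.


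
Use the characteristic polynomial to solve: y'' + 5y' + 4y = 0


Characteristic equation: r² + 5r + 4 = 0.
Factor: (r + 4)(r + 1) = 0 ⇒ r = -4, -1 (distinct real).
General solution: y = C₁e^(-4x) + C₂e^(-x).


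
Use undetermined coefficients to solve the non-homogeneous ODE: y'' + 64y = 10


Homogeneous part: r² + 64 = 0 ⇒ r = ±8i, so y_h = C₁cos(8x) + C₂sin(8x).
Try constant y_p = A; plug in: 64A = 10 ⇒ A = 5/32.
General solution: y = C₁cos(8x) + C₂sin(8x) + 5/32.


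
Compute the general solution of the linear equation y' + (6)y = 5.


P(x) = 6, Q(x) = 5; integrating factor μ = e^(6x).
(μ y)' = 5e^(6x) ⇒ μ y = (5/6)e^(6x) + C.
Divide by μ: y = 5/6 + Ce^(-6x).


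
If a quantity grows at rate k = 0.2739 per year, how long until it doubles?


Exponential growth: P(t) = P₀ e^(0.2739t). Set P(t)/P₀ = 2: e^(0.2739t) = 2.
Solve: t = ln(2)/0.2739 ≈ 2.53 years.


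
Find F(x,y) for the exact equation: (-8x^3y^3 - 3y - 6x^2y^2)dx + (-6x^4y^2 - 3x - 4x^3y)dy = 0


Check exactness: ∂M/∂y = -24x^3y^2 - 3 - 12x^2y and ∂N/∂x = -24x^3y^2 - 3 - 12x^2y; equal, so the equation is exact.
Integrate M with respect to x (treating y as constant): ∫M dx = -2x^4y^3 - 3xy - 2x^3y^2 + h(y).
Differentiate w.r.t. y and set equal to N: all terms match, so h'(y) = 0 and h is a constant absorbed into C.
General solution: -2x^4y^3 - 3xy - 2x^3y^2 = C.


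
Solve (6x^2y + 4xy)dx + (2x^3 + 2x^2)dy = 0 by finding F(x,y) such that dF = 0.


Check exactness: ∂M/∂y = 6x^2 + 4x and ∂N/∂x = 6x^2 + 4x; equal, so the equation is exact.
Integrate M with respect to x (treating y as constant): ∫M dx = 2x^3y + 2x^2y + h(y).
Differentiate w.r.t. y and set equal to N: all terms match, so h'(y) = 0 and h is a constant absorbed into C.
General solution: 2x^3y + 2x^2y = C.


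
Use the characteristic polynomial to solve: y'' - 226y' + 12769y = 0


Characteristic equation: r² - 226r + 12769 = 0, i.e. (r - 113)² = 0.
Repeated root r = 113; include an x factor for the second linearly independent solution.
General solution: y = (C₁ + C₂x)e^(113x).


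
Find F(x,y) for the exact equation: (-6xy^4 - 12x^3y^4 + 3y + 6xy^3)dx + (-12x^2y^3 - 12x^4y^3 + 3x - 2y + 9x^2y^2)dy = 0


Check exactness: ∂M/∂y = -24xy^3 - 48x^3y^3 + 3 + 18xy^2 and ∂N/∂x = -24xy^3 - 48x^3y^3 + 3 + 18xy^2; equal, so the equation is exact.
Integrate M with respect to x (treating y as constant): ∫M dx = -3x^2y^4 - 3x^4y^4 + 3xy + 3x^2y^3 + h(y).
Differentiate w.r.t. y and set equal to N: the x-dependent terms already match, leaving h'(y) = -2y. Integrate: h(y) = -y^2.
So F(x,y) = -3x^2y^4 - 3x^4y^4 + 3xy - y^2 + 3x^2y^3.
General solution: -3x^2y^4 - 3x^4y^4 + 3xy - y^2 + 3x^2y^3 = C.


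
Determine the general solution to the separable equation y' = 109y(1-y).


Separate: dy/[y(1-y)] = 109 dx.
Partial fractions: 1/[y(1-y)] = 1/y + 1/(1-y).
Integrate: ln|y/(1-y)| = 109x + C₀.
Solve for y: y = 1/(1 + Ce^(-109x)).


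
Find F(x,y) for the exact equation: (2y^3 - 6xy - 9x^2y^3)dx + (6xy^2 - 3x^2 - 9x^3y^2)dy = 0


Check exactness: ∂M/∂y = 6y^2 - 6x - 27x^2y^2 and ∂N/∂x = 6y^2 - 6x - 27x^2y^2; equal, so the equation is exact.
Integrate M with respect to x (treating y as constant): ∫M dx = 2xy^3 - 3x^2y - 3x^3y^3 + h(y).
Differentiate w.r.t. y and set equal to N: all terms match, so h'(y) = 0 and h is a constant absorbed into C.
General solution: 2xy^3 - 3x^2y - 3x^3y^3 = C.


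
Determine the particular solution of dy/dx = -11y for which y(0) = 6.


General solution of y' = -11y is y = Ce^(-11x).
Apply y(0) = 6: C = 6.
Particular solution: y = 6e^(-11x).


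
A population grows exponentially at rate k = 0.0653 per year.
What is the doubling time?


Exponential growth: P(t) = P₀ e^(0.0653t). Set P(t)/P₀ = 2: e^(0.0653t) = 2.
Solve: t = ln(2)/0.0653 ≈ 10.61 years.


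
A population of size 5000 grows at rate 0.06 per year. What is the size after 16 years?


The ODE dP/dt = 0.06P has solution P(t) = P(0)e^(0.06t).
Substitute P(0) = 5000 and t = 16: P(16) = 5000 e^(0.96) ≈ 13058.


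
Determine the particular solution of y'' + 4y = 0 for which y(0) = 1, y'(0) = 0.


Characteristic roots of r² + 4 = 0 are ±2i, so y = C₁cos(2x) + C₂sin(2x).
Apply y(0) = 1: C₁ = 1. Differentiate and apply y'(0) = 0: 2·C₂ = 0, so C₂ = 0.
Particular solution: y = cos(2x).


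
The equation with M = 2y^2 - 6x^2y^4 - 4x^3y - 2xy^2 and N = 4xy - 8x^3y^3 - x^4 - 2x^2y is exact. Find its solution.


Check exactness: ∂M/∂y = 4y - 24x^2y^3 - 4x^3 - 4xy and ∂N/∂x = 4y - 24x^2y^3 - 4x^3 - 4xy; equal, so the equation is exact.
Integrate M with respect to x (treating y as constant): ∫M dx = 2xy^2 - 2x^3y^4 - x^4y - x^2y^2 + h(y).
Differentiate w.r.t. y and set equal to N: all terms match, so h'(y) = 0 and h is a constant absorbed into C.
General solution: 2xy^2 - 2x^3y^4 - x^4y - x^2y^2 = C.


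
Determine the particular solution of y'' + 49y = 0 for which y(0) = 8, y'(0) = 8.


Characteristic roots of r² + 49 = 0 are ±7i, so y = C₁cos(7x) + C₂sin(7x).
Apply y(0) = 8: C₁ = 8. Differentiate and apply y'(0) = 8: 7·C₂ = 8, so C₂ = 8/7.
Particular solution: y = 8cos(7x) + (8/7)sin(7x).


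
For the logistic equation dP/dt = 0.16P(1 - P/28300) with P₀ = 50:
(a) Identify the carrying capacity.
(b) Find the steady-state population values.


Logistic ODE dP/dt = 0.16P(1 - P/28300) has equilibria where dP/dt = 0, i.e. P = 0 or P = 28300.
The coefficient (1 - P/K) = 0 when P = K, identifying K = 28300 as the carrying capacity.
(a) K = 28300; (b) equilibria P = 0 and P = 28300.


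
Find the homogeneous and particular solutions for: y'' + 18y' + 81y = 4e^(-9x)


Characteristic polynomial (r + 9)² = 0; repeated root r = -9.
y_h = (C₁ + C₂x)e^(-9x). Forcing matches the repeated root (resonance), so try y_p = Ax² e^(-9x).
Substitute and solve for A: 2A = 4, so A = 2.
General solution: y = (C₁ + C₂x + 2x²)e^(-9x).


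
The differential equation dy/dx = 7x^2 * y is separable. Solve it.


Separate variables: dy/y = 7x^2 dx.
Integrate: ln|y| = (7/3)x^3 + C₀.
Exponentiate: y = Ce^((7/3)x^3).


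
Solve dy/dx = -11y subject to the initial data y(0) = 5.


General solution of y' = -11y is y = Ce^(-11x).
Apply y(0) = 5: C = 5.
Particular solution: y = 5e^(-11x).


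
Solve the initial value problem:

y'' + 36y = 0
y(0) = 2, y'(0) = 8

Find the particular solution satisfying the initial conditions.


Characteristic roots of r² + 36 = 0 are ±6i, so y = C₁cos(6x) + C₂sin(6x).
Apply y(0) = 2: C₁ = 2. Differentiate and apply y'(0) = 8: 6·C₂ = 8, so C₂ = 4/3.
Particular solution: y = 2cos(6x) + (4/3)sin(6x).


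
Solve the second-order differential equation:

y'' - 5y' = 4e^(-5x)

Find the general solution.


Characteristic roots of r² - 5r = 0 are 5, 0.
y_h = C₁e^(5x) + C₂.
Forcing exponent -5 is not a characteristic root; try y_p = Ae^(-5x).
Substitute: A·(25 + (-5)·-5 + (0)) = A·50 = 4, so A = 2/25.
General solution: y = C₁e^(5x) + C₂ + (2/25)e^(-5x).


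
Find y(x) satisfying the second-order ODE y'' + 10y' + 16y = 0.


Characteristic equation: r² + 10r + 16 = 0.
Factor: (r + 2)(r + 8) = 0 ⇒ r = -2, -8 (distinct real).
General solution: y = C₁e^(-2x) + C₂e^(-8x).


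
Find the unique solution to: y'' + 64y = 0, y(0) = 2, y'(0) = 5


Characteristic roots of r² + 64 = 0 are ±8i, so y = C₁cos(8x) + C₂sin(8x).
Apply y(0) = 2: C₁ = 2. Differentiate and apply y'(0) = 5: 8·C₂ = 5, so C₂ = 5/8.
Particular solution: y = 2cos(8x) + (5/8)sin(8x).


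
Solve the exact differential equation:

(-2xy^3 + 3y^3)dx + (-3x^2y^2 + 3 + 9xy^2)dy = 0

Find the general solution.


Check exactness: ∂M/∂y = -6xy^2 + 9y^2 and ∂N/∂x = -6xy^2 + 9y^2; equal, so the equation is exact.
Integrate M with respect to x (treating y as constant): ∫M dx = -x^2y^3 + 3xy^3 + h(y).
Differentiate w.r.t. y and set equal to N: the x-dependent terms already match, leaving h'(y) = 3. Integrate: h(y) = 3y.
So F(x,y) = -x^2y^3 + 3y + 3xy^3.
General solution: -x^2y^3 + 3y + 3xy^3 = C.


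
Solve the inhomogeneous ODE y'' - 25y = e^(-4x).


Characteristic roots of r² - 25 = 0 are -5, 5.
y_h = C₁e^(-5x) + C₂e^(5x).
Forcing exponent -4 is not a characteristic root; try y_p = Ae^(-4x).
Substitute: A·(16 + (0)·-4 + (-25)) = A·-9 = 1, so A = -1/9.
General solution: y = C₁e^(-5x) + C₂e^(5x) - (1/9)e^(-4x).


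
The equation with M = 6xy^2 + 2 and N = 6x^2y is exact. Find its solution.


Check exactness: ∂M/∂y = 12xy and ∂N/∂x = 12xy; equal, so the equation is exact.
Integrate M with respect to x (treating y as constant): ∫M dx = 3x^2y^2 + 2x + h(y).
Differentiate w.r.t. y and set equal to N: all terms match, so h'(y) = 0 and h is a constant absorbed into C.
General solution: 3x^2y^2 + 2x = C.


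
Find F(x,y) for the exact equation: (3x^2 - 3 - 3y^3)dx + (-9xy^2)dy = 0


Check exactness: ∂M/∂y = -9y^2 and ∂N/∂x = -9y^2; equal, so the equation is exact.
Integrate M with respect to x (treating y as constant): ∫M dx = x^3 - 3x - 3xy^3 + h(y).
Differentiate w.r.t. y and set equal to N: all terms match, so h'(y) = 0 and h is a constant absorbed into C.
General solution: x^3 - 3x - 3xy^3 = C.


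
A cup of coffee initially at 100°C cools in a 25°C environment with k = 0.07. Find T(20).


Newton's law: dT/dt = -k(T - T_a) has solution T(t) = T_a + (T₀ - T_a)e^(-kt).
Plug in T_a = 25, T₀ = 100, k = 0.07, t = 20: T(20) = 25 + (75)e^(-1.40) ≈ 43.5°C.


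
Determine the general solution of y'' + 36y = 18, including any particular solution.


Homogeneous part: r² + 36 = 0 ⇒ r = ±6i, so y_h = C₁cos(6x) + C₂sin(6x).
Try constant y_p = A; plug in: 36A = 18 ⇒ A = 1/2.
General solution: y = C₁cos(6x) + C₂sin(6x) + 1/2.


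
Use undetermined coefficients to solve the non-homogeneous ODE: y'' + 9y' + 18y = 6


Characteristic roots of r² + 9r + 18 = 0 are -6, -3.
y_h = C₁e^(-6x) + C₂e^(-3x).
Constant forcing; try y_p = A. Then 18A = 6 ⇒ A = 1/3.
General solution: y = C₁e^(-6x) + C₂e^(-3x) + 1/3.


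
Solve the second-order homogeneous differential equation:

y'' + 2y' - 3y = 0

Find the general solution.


Characteristic equation: r² + 2r - 3 = 0.
Factor: (r + 3)(r - 1) = 0 ⇒ r = -3, 1 (distinct real).
General solution: y = C₁e^(-3x) + C₂e^(x).


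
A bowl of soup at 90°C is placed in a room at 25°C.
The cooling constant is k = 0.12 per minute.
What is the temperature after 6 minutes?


Newton's law: dT/dt = -k(T - T_a) has solution T(t) = T_a + (T₀ - T_a)e^(-kt).
Plug in T_a = 25, T₀ = 90, k = 0.12, t = 6: T(6) = 25 + (65)e^(-0.72) ≈ 56.6°C.


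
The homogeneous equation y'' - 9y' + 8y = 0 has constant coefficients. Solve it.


Characteristic equation: r² - 9r + 8 = 0.
Factor: (r - 8)(r - 1) = 0 ⇒ r = 8, 1 (distinct real).
General solution: y = C₁e^(8x) + C₂e^(x).


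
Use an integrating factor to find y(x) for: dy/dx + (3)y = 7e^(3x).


P(x) = 3 ⇒ μ = e^(3x).
(μ y)' = 7e^(6x) ⇒ μ y = (7/6)e^(6x) + C.
Divide by μ: y = (7/6)e^(3x) + Ce^(-3x).


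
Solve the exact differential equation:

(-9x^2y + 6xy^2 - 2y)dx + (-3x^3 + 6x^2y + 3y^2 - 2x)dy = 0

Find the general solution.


Check exactness: ∂M/∂y = -9x^2 + 12xy - 2 and ∂N/∂x = -9x^2 + 12xy - 2; equal, so the equation is exact.
Integrate M with respect to x (treating y as constant): ∫M dx = -3x^3y + 3x^2y^2 - 2xy + h(y).
Differentiate w.r.t. y and set equal to N: the x-dependent terms already match, leaving h'(y) = 3y^2. Integrate: h(y) = y^3.
So F(x,y) = -3x^3y + 3x^2y^2 + y^3 - 2xy.
General solution: -3x^3y + 3x^2y^2 + y^3 - 2xy = C.


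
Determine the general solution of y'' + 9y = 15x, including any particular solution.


Homogeneous: r² + 9 = 0 ⇒ r = ±3i, y_h = C₁cos(3x) + C₂sin(3x).
Polynomial forcing; try y_p = Ax + B. Then y_p'' + 9 y_p = 9(Ax + B) = 15x, so B = 0 and A = 5/3.
General solution: y = C₁cos(3x) + C₂sin(3x) + (5/3)x.
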